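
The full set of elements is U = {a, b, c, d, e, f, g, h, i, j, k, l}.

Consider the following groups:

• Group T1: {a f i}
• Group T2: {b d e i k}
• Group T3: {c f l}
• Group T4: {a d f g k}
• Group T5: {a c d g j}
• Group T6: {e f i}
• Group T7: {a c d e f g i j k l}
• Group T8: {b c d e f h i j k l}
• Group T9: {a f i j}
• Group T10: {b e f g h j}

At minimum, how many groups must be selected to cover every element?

T4 and T8 cover everything between them: the union {a, b, c, d, e, f, g, h, i, j, k, l} is all of U.
No single group has all 12 elements (the largest, T7, has 10), so 2 is optimal.

2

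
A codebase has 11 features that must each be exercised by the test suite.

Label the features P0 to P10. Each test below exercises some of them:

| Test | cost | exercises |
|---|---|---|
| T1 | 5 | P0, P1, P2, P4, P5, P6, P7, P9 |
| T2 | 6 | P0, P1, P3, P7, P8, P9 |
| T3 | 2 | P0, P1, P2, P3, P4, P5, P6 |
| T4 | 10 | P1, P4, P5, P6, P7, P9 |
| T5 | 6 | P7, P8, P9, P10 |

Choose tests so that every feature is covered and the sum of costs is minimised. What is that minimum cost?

T3, T5 together cover every feature (T3 ∪ T5 = {P0, P1, P2, P3, P4, P5, P6, P7, P8, P9, P10}); total cost 2 + 6 = 8.
No covering selection has total cost below 8.

8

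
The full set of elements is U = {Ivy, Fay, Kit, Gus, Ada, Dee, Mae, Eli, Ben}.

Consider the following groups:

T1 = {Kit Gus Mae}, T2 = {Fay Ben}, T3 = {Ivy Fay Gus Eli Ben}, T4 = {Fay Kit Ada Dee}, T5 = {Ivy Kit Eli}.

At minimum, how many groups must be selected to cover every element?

T1, T3, and T4 cover everything between them: the union {Ivy, Fay, Kit, Gus, Ada, Dee, Mae, Eli, Ben} is all of U.
Only T4 contains Ada, so T4 is forced; the remaining 5 elements need at least 2 more groups (each remaining group adds at most 4) — so at least 3 groups are needed, and 3 is optimal.

3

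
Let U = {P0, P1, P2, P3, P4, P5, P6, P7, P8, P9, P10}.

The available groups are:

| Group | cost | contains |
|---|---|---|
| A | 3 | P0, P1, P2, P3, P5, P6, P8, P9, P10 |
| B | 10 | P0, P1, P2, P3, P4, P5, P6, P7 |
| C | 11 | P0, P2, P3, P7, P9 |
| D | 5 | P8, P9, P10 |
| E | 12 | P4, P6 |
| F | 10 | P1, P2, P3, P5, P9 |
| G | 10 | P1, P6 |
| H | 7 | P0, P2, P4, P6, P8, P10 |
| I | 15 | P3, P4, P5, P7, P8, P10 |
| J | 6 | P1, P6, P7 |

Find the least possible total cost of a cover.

13

A, B together cover every element (A ∪ B = {P0, P1, P2, P3, P4, P5, P6, P7, P8, P9, P10}); total cost 3 + 10 = 13.
No covering selection has total cost below 13.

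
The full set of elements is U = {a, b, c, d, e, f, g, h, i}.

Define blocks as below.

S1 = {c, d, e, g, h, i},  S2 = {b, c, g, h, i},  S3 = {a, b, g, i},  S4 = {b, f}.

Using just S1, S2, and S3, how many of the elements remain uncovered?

Union of S1, S2, S3 = {a, b, c, d, e, g, h, i}.
Not covered: f — 1 element.

1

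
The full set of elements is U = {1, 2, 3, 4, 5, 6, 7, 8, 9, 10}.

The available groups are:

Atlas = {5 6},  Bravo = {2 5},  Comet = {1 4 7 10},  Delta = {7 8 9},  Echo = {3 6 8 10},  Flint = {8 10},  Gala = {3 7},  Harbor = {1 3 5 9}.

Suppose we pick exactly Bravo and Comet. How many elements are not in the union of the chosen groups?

4

Union of Bravo, Comet = {1, 2, 4, 5, 7, 10}.
Not covered: 3, 6, 8, 9 — 4 elements.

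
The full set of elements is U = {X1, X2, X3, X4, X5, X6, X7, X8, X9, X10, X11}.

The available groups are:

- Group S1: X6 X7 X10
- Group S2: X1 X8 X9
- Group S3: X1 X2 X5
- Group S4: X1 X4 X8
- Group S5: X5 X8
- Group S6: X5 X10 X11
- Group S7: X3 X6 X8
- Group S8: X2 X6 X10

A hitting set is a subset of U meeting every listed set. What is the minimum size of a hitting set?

3

Take H = {X1, X5, X6}. Each listed group contains at least one of these, so H is a hitting set of size 3.
No choice of 2 elements meets every group, so 3 is the minimum.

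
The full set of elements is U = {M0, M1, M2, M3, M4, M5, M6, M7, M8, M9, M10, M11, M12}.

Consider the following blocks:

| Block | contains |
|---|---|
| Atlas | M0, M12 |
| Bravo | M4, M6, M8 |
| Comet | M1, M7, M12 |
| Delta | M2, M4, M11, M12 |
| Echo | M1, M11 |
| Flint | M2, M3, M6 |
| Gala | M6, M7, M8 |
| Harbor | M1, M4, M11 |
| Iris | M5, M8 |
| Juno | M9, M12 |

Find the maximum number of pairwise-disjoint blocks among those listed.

4

Atlas, Echo, Flint, Iris are pairwise disjoint (Atlas={M0,M12}; Echo={M1,M11}; Flint={M2,M3,M6}; Iris={M5,M8}).
Every remaining block overlaps one of these, and no 5 of the listed blocks are pairwise disjoint, so 4 is the maximum.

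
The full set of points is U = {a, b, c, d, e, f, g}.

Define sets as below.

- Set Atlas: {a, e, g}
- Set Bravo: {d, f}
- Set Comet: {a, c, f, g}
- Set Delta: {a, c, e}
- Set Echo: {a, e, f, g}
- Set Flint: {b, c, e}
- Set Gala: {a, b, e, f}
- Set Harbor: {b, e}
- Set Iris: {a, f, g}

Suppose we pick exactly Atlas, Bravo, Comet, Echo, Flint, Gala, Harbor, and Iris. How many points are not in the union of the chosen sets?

Union of Atlas, Bravo, Comet, Echo, Flint, Gala, Harbor, Iris = {a, b, c, d, e, f, g} — that's every point, so 0 are uncovered.

0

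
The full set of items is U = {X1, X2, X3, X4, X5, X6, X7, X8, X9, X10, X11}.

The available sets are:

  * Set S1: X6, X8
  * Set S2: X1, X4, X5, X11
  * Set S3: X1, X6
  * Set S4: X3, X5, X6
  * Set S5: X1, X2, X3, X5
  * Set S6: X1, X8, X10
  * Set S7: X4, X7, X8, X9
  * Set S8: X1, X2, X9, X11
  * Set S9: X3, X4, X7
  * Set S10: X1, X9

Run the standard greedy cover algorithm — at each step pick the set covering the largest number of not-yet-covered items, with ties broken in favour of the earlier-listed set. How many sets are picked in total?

5

Greedy: pick S2 (covers 4 new) → pick S7 (covers 3 new) → pick S4 (covers 2 new) → pick S5 (covers 1 new) → pick S6 (covers 1 new). Total picks: 5.
(The true minimum cover uses only 4 sets, so greedy is not optimal here.)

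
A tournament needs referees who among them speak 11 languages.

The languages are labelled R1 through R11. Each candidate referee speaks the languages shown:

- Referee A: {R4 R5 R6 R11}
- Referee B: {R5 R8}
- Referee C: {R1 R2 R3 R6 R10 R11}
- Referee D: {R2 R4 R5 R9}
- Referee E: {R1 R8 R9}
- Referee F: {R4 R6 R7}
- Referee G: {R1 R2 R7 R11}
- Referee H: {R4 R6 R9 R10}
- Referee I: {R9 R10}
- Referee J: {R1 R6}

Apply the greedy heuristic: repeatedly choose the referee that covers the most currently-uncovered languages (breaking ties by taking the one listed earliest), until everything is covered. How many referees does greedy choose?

Greedy: pick C (covers 6 new) → pick D (covers 3 new) → pick B (covers 1 new) → pick F (covers 1 new). Total picks: 4.

4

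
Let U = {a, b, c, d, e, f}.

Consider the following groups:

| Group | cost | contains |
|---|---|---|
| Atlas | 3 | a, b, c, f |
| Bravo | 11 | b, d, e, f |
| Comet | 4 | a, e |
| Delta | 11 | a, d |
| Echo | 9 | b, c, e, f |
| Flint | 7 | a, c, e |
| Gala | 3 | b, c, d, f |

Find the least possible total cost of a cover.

7

Comet, Gala together cover every point (Comet ∪ Gala = {a, b, c, d, e, f}); total cost 4 + 3 = 7.
The greedy pick Atlas, Gala, Comet costs 10; no covering selection beats 7.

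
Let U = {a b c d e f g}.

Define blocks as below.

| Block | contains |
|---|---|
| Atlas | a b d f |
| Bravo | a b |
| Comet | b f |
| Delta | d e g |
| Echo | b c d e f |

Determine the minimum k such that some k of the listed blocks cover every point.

Take {Atlas, Delta, Echo}. Their union is {a, b, c, d, e, f, g}, which is all 7 points.
Only Echo contains c, so Echo is forced; the remaining 2 points need at least 2 more blocks (each remaining block adds at most 1) — so at least 3 blocks are needed, and 3 is optimal.

3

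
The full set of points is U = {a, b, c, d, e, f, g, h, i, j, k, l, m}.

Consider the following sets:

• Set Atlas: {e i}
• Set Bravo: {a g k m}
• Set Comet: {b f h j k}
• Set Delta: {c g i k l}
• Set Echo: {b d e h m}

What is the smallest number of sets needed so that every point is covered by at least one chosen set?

Bravo and Comet and Delta and Echo together: Bravo ∪ Comet ∪ Delta ∪ Echo = {a, b, c, d, e, f, g, h, i, j, k, l, m} — every point is covered.
Only Bravo contains a, so Bravo is forced; the remaining 9 points need at least 3 more sets (each remaining set adds at most 4) — so at least 4 sets are needed, and 4 is optimal.

4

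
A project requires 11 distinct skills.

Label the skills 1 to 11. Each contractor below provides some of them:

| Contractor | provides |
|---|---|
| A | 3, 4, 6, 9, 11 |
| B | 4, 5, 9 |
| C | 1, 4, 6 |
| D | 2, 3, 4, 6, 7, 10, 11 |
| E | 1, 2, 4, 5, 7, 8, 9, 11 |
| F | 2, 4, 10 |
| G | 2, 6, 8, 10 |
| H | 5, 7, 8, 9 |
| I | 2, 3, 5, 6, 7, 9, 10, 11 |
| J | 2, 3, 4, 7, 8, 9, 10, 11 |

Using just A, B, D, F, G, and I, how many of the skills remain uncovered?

Union of A, B, D, F, G, I = {2, 3, 4, 5, 6, 7, 8, 9, 10, 11}.
Not covered: 1 — 1 skill.

1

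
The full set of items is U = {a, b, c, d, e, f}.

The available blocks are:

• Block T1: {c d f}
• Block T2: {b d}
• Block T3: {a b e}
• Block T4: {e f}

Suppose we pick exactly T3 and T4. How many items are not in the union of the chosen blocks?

2

Union of T3, T4 = {a, b, e, f}.
Not covered: c, d — 2 items.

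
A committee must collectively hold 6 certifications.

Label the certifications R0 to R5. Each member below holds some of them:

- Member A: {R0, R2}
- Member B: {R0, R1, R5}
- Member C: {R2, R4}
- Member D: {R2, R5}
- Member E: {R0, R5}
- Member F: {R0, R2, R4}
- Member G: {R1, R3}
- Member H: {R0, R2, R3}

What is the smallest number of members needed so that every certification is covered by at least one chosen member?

3

C and E and G together: C ∪ E ∪ G = {R0, R1, R2, R3, R4, R5} — every certification is covered.
No 2 of the 8 members cover everything (all 28 combinations miss at least one certification), so 3 is optimal.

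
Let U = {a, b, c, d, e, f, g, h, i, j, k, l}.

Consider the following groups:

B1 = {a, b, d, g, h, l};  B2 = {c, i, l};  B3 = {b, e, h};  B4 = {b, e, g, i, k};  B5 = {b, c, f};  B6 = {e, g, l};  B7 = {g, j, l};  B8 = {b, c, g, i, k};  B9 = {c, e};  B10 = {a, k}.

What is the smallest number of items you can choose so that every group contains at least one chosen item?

4

The 4 items {e, f, k, l} hit every group.
No choice of 3 items meets every group, so 4 is the minimum.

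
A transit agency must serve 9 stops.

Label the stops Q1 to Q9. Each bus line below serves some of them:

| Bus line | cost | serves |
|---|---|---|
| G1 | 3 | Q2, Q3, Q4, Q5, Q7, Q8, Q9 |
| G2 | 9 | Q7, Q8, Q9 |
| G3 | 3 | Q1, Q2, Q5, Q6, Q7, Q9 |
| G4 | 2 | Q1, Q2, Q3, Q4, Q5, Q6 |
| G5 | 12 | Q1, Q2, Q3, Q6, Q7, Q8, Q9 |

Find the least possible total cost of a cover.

G1, G4 together cover every stop (G1 ∪ G4 = {Q1, Q2, Q3, Q4, Q5, Q6, Q7, Q8, Q9}); total cost 3 + 2 = 5.
No covering selection has total cost below 5.

5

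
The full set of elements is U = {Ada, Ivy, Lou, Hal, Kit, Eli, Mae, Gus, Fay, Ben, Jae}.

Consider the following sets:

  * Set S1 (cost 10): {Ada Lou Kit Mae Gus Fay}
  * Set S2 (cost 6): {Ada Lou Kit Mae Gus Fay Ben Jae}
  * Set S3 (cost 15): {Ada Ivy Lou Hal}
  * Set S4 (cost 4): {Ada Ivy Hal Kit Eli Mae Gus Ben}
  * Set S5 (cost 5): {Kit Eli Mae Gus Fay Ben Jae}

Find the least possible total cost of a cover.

10

S2, S4 together cover every element (S2 ∪ S4 = {Ada, Ivy, Lou, Hal, Kit, Eli, Mae, Gus, Fay, Ben, Jae}); total cost 6 + 4 = 10.
No covering selection has total cost below 10.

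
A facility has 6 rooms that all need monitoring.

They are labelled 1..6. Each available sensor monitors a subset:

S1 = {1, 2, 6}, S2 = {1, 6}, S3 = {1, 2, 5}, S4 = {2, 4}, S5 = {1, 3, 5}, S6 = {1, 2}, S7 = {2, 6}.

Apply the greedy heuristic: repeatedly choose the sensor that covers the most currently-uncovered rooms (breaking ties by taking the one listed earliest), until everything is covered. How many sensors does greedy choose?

3

Greedy: pick S1 (covers 3 new) → pick S5 (covers 2 new) → pick S4 (covers 1 new). Total picks: 3.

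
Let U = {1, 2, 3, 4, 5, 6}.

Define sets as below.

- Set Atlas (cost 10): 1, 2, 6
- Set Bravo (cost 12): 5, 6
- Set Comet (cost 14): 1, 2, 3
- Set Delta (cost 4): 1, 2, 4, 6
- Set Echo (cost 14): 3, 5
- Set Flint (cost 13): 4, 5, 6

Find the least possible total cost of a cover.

Delta, Echo together cover every element (Delta ∪ Echo = {1, 2, 3, 4, 5, 6}); total cost 4 + 14 = 18.
No covering selection has total cost below 18.

18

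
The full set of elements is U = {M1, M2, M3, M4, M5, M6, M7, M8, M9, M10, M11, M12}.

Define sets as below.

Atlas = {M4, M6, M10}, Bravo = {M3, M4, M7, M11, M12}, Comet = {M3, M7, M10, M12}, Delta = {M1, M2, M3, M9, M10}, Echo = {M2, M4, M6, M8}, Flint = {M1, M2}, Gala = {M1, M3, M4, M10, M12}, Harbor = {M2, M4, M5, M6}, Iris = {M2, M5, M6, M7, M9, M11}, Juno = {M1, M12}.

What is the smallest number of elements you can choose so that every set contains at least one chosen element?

3

Take H = {M1, M6, M12}. Each listed set contains at least one of these, so H is a hitting set of size 3.
No choice of 2 elements meets every set, so 3 is the minimum.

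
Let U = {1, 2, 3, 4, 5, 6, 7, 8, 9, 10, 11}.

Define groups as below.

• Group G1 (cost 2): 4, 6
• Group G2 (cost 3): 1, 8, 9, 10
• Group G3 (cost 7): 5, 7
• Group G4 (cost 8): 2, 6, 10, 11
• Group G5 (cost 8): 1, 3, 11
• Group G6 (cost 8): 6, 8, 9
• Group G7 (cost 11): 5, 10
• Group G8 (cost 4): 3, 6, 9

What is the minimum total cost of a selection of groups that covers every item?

24

G1, G2, G3, G4, G8 together cover every item (G1 ∪ G2 ∪ G3 ∪ G4 ∪ G8 = {1, 2, 3, 4, 5, 6, 7, 8, 9, 10, 11}); total cost 2 + 3 + 7 + 8 + 4 = 24.
No covering selection has total cost below 24.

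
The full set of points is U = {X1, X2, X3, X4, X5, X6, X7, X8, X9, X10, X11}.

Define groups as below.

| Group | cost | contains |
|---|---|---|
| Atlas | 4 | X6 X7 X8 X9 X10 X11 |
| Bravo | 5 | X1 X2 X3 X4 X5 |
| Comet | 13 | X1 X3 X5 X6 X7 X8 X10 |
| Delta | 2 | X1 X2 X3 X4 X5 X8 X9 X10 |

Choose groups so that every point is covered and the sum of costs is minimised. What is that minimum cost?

Atlas, Delta together cover every point (Atlas ∪ Delta = {X1, X2, X3, X4, X5, X6, X7, X8, X9, X10, X11}); total cost 4 + 2 = 6.
No covering selection has total cost below 6.

6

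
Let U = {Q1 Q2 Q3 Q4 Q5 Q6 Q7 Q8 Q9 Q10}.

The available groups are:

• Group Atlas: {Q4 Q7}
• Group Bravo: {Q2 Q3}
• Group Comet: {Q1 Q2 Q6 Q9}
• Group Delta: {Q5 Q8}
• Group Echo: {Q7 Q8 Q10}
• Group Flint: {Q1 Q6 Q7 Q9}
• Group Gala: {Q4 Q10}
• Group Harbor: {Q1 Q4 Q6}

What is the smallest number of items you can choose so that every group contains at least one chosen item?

4

The 4 items {Q2, Q4, Q6, Q8} hit every group.
The groups Bravo, Delta, Flint, Gala are pairwise disjoint, so any hitting set needs a separate item for each — at least 4. Hence 4 is optimal.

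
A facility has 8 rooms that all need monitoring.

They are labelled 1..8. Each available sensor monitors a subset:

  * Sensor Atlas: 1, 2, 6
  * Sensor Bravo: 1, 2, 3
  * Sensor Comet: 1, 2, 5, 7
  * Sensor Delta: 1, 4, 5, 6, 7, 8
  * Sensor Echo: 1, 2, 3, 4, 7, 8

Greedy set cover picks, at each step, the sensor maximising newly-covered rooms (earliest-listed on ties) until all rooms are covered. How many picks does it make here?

Greedy: pick Delta (covers 6 new) → pick Bravo (covers 2 new). Total picks: 2.

2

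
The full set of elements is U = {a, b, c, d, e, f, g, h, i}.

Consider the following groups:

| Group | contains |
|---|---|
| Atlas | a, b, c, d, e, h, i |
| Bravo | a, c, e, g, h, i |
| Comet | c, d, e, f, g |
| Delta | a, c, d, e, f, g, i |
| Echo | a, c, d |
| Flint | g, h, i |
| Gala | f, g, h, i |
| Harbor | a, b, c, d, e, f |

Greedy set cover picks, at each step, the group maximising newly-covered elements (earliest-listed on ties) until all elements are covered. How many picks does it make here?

Greedy: pick Atlas (covers 7 new) → pick Comet (covers 2 new). Total picks: 2.

2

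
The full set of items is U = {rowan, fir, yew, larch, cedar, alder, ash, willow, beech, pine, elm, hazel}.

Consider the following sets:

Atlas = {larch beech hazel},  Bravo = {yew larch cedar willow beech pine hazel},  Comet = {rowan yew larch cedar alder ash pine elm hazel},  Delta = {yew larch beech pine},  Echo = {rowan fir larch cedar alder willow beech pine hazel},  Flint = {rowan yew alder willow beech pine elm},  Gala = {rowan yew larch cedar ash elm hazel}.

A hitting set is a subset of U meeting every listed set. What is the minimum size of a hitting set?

2

Take H = {yew, beech}. Each listed set contains at least one of these, so H is a hitting set of size 2.
No single item lies in every set, so at least 2 are needed and 2 is optimal.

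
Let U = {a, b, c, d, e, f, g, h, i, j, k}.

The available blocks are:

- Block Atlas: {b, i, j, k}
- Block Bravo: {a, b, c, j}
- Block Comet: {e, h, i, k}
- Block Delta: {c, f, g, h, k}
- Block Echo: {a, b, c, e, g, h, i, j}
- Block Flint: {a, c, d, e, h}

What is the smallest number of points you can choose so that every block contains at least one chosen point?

Take T = {c, k}. Each listed block contains at least one of these, so T is a hitting set of size 2.
The blocks Atlas, Flint are pairwise disjoint, so any hitting set needs a separate point for each — at least 2. Hence 2 is optimal.

2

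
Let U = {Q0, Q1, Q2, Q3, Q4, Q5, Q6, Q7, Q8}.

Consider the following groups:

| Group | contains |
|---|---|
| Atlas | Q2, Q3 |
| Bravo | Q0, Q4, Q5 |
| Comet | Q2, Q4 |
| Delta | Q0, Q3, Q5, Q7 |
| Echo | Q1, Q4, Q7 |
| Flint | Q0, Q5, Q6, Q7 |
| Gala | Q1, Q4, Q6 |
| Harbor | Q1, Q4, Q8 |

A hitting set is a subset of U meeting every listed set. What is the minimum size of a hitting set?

The 3 elements {Q2, Q4, Q5} hit every group.
The groups Atlas, Flint, Harbor are pairwise disjoint, so any hitting set needs a separate element for each — at least 3. Hence 3 is optimal.

3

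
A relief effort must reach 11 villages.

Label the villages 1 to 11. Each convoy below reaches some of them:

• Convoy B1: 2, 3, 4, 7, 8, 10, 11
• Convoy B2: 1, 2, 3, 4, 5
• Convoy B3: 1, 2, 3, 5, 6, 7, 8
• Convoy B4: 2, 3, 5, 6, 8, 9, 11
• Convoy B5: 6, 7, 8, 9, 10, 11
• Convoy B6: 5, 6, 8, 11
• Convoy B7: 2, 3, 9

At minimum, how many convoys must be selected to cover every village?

2

B2 and B5 together: B2 ∪ B5 = {1, 2, 3, 4, 5, 6, 7, 8, 9, 10, 11} — every village is covered.
No single convoy has all 11 villages (the largest, B1, has 7), so 2 is optimal.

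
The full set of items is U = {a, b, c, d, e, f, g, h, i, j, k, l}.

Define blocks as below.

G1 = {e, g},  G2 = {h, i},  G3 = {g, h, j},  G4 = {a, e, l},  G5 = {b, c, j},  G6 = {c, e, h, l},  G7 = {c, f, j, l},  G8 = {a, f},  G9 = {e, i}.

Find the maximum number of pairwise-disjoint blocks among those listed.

G1, G2, G5, G8 are pairwise disjoint (G1={e,g}; G2={h,i}; G5={b,c,j}; G8={a,f}).
Every remaining block overlaps one of these, and no 5 of the listed blocks are pairwise disjoint, so 4 is the maximum.

4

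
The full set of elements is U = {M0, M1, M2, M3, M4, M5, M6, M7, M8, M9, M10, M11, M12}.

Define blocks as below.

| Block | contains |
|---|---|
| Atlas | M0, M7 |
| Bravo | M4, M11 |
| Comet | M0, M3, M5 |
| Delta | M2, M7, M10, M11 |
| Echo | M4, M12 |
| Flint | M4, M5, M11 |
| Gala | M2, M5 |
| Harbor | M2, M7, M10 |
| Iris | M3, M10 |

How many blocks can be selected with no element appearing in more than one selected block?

Atlas, Echo, Gala, Iris are pairwise disjoint (Atlas={M0,M7}; Echo={M4,M12}; Gala={M2,M5}; Iris={M3,M10}).
Every remaining block overlaps one of these, and no 5 of the listed blocks are pairwise disjoint, so 4 is the maximum.

4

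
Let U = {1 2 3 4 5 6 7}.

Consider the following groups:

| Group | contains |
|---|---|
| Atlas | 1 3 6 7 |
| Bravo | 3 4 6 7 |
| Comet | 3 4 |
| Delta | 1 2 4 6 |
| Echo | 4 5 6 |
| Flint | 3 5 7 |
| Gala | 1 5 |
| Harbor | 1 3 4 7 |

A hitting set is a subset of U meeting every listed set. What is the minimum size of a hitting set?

The 3 points {1, 3, 6} hit every group.
No choice of 2 points meets every group, so 3 is the minimum.

3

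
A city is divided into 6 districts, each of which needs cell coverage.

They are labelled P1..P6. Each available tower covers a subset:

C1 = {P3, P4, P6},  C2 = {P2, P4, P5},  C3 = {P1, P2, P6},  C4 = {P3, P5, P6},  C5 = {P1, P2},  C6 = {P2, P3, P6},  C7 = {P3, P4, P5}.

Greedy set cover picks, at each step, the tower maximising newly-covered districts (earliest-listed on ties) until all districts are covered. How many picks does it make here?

Greedy: pick C1 (covers 3 new) → pick C2 (covers 2 new) → pick C3 (covers 1 new). Total picks: 3.
(The true minimum cover uses only 2 towers, so greedy is not optimal here.)

3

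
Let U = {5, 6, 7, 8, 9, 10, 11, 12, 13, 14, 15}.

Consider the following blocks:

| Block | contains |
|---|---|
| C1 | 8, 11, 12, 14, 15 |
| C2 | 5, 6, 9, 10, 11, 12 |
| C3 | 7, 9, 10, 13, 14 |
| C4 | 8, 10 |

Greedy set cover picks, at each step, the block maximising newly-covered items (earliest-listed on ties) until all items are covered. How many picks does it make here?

Greedy: pick C2 (covers 6 new) → pick C1 (covers 3 new) → pick C3 (covers 2 new). Total picks: 3.

3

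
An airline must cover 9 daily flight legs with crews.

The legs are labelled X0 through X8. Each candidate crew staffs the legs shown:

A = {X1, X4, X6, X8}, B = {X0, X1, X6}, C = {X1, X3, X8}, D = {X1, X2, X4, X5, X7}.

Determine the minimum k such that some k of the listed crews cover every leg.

Take {B, C, D}. Their union is {X0, X1, X2, X3, X4, X5, X6, X7, X8}, which is all 9 legs.
Only B contains X0, so B is forced; the remaining 6 legs need at least 2 more crews (each remaining crew adds at most 4) — so at least 3 crews are needed, and 3 is optimal.

3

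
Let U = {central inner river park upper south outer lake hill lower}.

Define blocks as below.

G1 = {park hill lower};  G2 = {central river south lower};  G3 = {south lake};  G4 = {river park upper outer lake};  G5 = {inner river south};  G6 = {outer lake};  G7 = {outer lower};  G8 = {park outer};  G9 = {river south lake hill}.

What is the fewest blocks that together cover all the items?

G2, G4, G5, and G9 cover everything between them: the union {central, inner, river, park, upper, south, outer, lake, hill, lower} is all of U.
No 3 of the 9 blocks cover everything (all 84 combinations miss at least one item), so 4 is optimal.

4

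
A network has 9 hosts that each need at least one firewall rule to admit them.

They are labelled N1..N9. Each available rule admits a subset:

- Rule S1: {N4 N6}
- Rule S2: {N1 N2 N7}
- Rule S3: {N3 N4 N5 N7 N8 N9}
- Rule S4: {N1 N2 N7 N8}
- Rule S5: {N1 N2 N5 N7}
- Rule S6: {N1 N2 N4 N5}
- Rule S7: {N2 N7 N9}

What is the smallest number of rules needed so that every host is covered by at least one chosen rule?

3

S1 and S3 and S4 together: S1 ∪ S3 ∪ S4 = {N1, N2, N3, N4, N5, N6, N7, N8, N9} — every host is covered.
Only S3 contains N3, so S3 is forced; the remaining 3 hosts need at least 2 more rules (each remaining rule adds at most 2) — so at least 3 rules are needed, and 3 is optimal.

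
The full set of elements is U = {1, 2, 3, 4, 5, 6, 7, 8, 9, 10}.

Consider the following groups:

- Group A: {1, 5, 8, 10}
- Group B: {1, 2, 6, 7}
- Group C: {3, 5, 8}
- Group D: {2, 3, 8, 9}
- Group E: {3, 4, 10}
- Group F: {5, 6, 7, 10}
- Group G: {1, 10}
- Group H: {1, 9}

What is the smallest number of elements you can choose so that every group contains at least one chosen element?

3

The 3 elements {1, 8, 10} hit every group.
No choice of 2 elements meets every group, so 3 is the minimum.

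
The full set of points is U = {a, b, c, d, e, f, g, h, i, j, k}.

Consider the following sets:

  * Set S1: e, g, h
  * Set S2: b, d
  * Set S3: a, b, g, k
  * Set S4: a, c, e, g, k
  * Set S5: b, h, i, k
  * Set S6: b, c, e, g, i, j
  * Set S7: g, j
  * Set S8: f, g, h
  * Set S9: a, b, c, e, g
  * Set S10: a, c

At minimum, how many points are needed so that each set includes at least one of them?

3

Take T = {a, b, g}. Each listed set contains at least one of these, so T is a hitting set of size 3.
The sets S5, S7, S10 are pairwise disjoint, so any hitting set needs a separate point for each — at least 3. Hence 3 is optimal.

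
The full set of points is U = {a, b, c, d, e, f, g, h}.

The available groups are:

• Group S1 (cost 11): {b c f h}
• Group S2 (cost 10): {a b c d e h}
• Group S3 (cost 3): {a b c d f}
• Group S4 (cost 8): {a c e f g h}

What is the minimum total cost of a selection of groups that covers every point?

S3, S4 together cover every point (S3 ∪ S4 = {a, b, c, d, e, f, g, h}); total cost 3 + 8 = 11.
No covering selection has total cost below 11.

11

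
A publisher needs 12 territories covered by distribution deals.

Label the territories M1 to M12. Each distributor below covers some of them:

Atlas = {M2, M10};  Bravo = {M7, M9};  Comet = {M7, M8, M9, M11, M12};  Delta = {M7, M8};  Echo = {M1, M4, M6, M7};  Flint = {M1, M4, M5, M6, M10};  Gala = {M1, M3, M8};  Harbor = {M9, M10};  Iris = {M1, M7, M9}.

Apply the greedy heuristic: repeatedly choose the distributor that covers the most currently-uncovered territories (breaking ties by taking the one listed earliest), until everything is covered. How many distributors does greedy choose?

4

Greedy: pick Comet (covers 5 new) → pick Flint (covers 5 new) → pick Atlas (covers 1 new) → pick Gala (covers 1 new). Total picks: 4.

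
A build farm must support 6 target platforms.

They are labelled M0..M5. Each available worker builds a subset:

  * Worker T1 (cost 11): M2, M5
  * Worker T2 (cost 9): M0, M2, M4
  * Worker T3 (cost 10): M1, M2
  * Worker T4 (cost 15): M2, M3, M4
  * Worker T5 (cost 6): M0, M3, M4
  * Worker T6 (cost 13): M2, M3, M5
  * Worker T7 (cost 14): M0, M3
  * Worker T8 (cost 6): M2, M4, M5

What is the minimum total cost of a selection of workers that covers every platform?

T3, T5, T8 together cover every platform (T3 ∪ T5 ∪ T8 = {M0, M1, M2, M3, M4, M5}); total cost 10 + 6 + 6 = 22.
No covering selection has total cost below 22.

22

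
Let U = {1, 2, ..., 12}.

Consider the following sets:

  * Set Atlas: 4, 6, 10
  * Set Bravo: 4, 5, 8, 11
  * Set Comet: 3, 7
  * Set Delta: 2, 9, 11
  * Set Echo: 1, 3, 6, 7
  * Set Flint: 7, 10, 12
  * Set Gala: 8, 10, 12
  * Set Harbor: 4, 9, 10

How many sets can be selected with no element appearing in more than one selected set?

3

Atlas, Comet, Delta are pairwise disjoint (Atlas={4,6,10}; Comet={3,7}; Delta={2,9,11}).
Every remaining set overlaps one of these, and no 4 of the listed sets are pairwise disjoint, so 3 is the maximum.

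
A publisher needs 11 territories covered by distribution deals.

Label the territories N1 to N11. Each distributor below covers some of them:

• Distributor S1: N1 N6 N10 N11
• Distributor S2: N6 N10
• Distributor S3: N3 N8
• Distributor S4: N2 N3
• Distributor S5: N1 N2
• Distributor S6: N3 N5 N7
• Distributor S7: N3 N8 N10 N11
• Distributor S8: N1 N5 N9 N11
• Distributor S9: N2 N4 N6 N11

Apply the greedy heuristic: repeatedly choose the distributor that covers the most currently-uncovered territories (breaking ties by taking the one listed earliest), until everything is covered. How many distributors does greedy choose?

5

Greedy: pick S1 (covers 4 new) → pick S6 (covers 3 new) → pick S9 (covers 2 new) → pick S3 (covers 1 new) → pick S8 (covers 1 new). Total picks: 5.
(The true minimum cover uses only 4 distributors, so greedy is not optimal here.)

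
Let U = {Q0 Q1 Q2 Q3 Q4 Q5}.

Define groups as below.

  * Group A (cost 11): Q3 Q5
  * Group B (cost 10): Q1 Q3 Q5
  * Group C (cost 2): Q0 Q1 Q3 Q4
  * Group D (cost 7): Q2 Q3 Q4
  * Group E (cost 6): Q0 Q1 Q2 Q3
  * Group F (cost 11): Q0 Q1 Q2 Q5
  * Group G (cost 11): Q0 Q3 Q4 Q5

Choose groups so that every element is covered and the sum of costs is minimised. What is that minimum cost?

C, F together cover every element (C ∪ F = {Q0, Q1, Q2, Q3, Q4, Q5}); total cost 2 + 11 = 13.
No covering selection has total cost below 13.

13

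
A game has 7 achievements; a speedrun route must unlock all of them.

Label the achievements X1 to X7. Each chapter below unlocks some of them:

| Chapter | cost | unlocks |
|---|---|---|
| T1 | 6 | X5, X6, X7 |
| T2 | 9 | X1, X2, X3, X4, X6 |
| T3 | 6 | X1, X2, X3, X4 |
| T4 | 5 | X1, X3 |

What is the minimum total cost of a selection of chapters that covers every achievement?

12

T1, T3 together cover every achievement (T1 ∪ T3 = {X1, X2, X3, X4, X5, X6, X7}); total cost 6 + 6 = 12.
No covering selection has total cost below 12.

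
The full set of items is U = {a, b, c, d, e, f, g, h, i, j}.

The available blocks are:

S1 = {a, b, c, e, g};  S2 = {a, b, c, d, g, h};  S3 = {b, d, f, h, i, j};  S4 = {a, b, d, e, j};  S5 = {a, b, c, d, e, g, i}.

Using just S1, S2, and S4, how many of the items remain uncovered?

Union of S1, S2, S4 = {a, b, c, d, e, g, h, j}.
Not covered: f, i — 2 items.

2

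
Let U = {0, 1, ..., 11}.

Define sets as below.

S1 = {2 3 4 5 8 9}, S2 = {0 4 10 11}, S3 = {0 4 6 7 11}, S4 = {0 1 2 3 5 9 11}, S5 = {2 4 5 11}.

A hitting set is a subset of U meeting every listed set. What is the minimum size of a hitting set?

2

The 2 elements {3, 4} hit every set.
No single element lies in every set, so at least 2 are needed and 2 is optimal.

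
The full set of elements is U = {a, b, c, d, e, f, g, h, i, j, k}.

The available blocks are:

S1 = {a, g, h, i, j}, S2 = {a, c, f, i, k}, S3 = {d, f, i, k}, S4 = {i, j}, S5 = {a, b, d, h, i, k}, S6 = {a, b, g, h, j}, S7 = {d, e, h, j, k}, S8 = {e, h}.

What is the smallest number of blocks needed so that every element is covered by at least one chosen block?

S2 and S6 and S7 together: S2 ∪ S6 ∪ S7 = {a, b, c, d, e, f, g, h, i, j, k} — every element is covered.
Only S2 contains c, so S2 is forced; the remaining 6 elements need at least 2 more blocks (each remaining block adds at most 4) — so at least 3 blocks are needed, and 3 is optimal.

3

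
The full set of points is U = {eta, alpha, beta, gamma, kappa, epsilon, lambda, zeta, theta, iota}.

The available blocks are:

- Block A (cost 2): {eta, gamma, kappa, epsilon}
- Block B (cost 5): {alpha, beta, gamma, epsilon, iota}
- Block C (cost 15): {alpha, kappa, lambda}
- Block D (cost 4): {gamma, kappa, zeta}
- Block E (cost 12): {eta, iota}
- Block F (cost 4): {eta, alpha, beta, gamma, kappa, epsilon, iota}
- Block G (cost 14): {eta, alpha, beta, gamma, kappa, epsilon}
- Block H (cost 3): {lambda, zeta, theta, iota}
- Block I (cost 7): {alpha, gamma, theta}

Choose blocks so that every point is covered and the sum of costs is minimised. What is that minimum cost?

7

F, H together cover every point (F ∪ H = {eta, alpha, beta, gamma, kappa, epsilon, lambda, zeta, theta, iota}); total cost 4 + 3 = 7.
The greedy pick A, H, F costs 9; no covering selection beats 7.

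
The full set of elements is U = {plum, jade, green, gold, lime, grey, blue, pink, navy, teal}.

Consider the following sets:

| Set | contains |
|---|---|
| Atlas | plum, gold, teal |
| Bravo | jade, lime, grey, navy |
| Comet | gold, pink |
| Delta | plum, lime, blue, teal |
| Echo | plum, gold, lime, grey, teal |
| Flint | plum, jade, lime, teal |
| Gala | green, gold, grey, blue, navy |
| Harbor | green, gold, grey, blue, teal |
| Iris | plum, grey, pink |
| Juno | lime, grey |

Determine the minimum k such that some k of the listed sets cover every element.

Comet, Flint, and Gala cover everything between them: the union {plum, jade, green, gold, lime, grey, blue, pink, navy, teal} is all of U.
No 2 of the 10 sets cover everything (all 45 combinations miss at least one element), so 3 is optimal.

3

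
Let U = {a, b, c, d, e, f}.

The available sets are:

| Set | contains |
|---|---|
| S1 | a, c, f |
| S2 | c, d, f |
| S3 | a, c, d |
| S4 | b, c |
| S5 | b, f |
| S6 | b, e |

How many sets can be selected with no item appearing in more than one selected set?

S3, S5 are pairwise disjoint (S3={a,c,d}; S5={b,f}).
Every remaining set overlaps one of these, and no 3 of the listed sets are pairwise disjoint, so 2 is the maximum.

2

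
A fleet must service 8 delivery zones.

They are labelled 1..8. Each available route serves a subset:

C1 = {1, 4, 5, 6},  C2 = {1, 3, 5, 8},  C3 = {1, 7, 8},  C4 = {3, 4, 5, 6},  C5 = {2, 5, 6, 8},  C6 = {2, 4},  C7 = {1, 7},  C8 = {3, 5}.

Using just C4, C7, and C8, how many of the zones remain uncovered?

2

Union of C4, C7, C8 = {1, 3, 4, 5, 6, 7}.
Not covered: 2, 8 — 2 zones.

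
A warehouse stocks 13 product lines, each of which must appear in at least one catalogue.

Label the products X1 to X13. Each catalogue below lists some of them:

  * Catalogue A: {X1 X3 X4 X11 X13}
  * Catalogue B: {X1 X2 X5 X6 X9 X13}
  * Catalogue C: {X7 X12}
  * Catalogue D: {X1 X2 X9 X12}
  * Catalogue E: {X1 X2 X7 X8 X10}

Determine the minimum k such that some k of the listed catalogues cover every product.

A and B and C and E together: A ∪ B ∪ C ∪ E = {X1, X2, X3, X4, X5, X6, X7, X8, X9, X10, X11, X12, X13} — every product is covered.
Only B contains X5, so B is forced; the remaining 7 products need at least 3 more catalogues (each remaining catalogue adds at most 3) — so at least 4 catalogues are needed, and 4 is optimal.

4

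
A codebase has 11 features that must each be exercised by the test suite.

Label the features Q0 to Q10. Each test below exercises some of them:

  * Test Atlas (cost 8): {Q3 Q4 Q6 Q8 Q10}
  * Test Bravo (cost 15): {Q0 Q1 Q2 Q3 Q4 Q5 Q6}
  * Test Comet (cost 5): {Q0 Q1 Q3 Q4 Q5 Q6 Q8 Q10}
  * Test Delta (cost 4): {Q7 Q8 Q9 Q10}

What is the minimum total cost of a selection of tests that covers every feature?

19

Bravo, Delta together cover every feature (Bravo ∪ Delta = {Q0, Q1, Q2, Q3, Q4, Q5, Q6, Q7, Q8, Q9, Q10}); total cost 15 + 4 = 19.
The greedy pick Comet, Delta, Bravo costs 24; no covering selection beats 19.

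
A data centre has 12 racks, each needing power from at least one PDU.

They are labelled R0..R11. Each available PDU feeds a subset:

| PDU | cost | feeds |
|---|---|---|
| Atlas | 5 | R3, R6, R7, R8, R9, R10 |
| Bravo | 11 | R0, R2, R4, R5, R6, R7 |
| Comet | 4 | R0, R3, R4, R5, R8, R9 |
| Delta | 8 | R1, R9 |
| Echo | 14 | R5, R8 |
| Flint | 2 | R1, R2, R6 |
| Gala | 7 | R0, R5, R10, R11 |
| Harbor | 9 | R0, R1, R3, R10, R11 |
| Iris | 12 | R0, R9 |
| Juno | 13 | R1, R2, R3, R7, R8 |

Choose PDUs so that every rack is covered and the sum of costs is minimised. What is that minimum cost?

18

Atlas, Comet, Flint, Gala together cover every rack (Atlas ∪ Comet ∪ Flint ∪ Gala = {R0, R1, R2, R3, R4, R5, R6, R7, R8, R9, R10, R11}); total cost 5 + 4 + 2 + 7 = 18.
No covering selection has total cost below 18.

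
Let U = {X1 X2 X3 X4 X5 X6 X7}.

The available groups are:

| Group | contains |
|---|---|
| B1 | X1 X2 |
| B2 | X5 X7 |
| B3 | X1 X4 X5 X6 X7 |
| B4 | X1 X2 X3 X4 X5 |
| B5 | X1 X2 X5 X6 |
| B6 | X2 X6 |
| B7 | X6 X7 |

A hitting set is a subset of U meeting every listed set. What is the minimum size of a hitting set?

2

H = {X2, X7} meets every group (each contains at least one member of H), and |H| = 2.
The groups B1, B7 are pairwise disjoint, so any hitting set needs a separate point for each — at least 2. Hence 2 is optimal.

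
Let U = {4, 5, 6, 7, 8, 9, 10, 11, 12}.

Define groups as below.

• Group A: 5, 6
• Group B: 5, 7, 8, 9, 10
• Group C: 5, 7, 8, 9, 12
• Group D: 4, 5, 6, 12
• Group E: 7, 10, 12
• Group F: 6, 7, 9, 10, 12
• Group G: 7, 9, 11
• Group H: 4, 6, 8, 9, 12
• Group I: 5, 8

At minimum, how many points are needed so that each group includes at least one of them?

The 3 points {5, 9, 12} hit every group.
No choice of 2 points meets every group, so 3 is the minimum.

3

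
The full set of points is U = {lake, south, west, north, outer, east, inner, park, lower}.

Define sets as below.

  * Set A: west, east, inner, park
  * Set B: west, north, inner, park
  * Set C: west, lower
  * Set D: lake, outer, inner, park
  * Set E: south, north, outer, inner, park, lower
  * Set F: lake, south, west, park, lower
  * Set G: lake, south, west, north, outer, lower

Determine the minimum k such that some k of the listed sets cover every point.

2

Take {A, G}. Their union is {lake, south, west, north, outer, east, inner, park, lower}, which is all 9 points.
No single set has all 9 points (the largest, E, has 6), so 2 is optimal.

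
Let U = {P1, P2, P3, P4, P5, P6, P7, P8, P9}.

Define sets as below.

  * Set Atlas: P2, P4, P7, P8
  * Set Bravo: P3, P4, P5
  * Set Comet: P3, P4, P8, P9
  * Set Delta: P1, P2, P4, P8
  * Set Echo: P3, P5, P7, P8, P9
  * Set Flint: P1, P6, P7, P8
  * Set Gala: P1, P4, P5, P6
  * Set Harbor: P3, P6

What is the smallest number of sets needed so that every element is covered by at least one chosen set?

3

Delta, Echo, and Harbor cover everything between them: the union {P1, P2, P3, P4, P5, P6, P7, P8, P9} is all of U.
No 2 of the 8 sets cover everything (all 28 combinations miss at least one element), so 3 is optimal.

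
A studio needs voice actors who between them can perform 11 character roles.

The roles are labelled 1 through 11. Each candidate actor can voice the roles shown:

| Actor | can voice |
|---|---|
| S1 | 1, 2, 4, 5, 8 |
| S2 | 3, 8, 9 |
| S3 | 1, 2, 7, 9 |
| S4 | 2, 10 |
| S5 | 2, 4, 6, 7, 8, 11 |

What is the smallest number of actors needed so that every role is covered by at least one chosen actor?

Take {S1, S2, S4, S5}. Their union is {1, 2, 3, 4, 5, 6, 7, 8, 9, 10, 11}, which is all 11 roles.
Only S5 contains 6, so S5 is forced; the remaining 5 roles need at least 3 more actors (each remaining actor adds at most 2) — so at least 4 actors are needed, and 4 is optimal.

4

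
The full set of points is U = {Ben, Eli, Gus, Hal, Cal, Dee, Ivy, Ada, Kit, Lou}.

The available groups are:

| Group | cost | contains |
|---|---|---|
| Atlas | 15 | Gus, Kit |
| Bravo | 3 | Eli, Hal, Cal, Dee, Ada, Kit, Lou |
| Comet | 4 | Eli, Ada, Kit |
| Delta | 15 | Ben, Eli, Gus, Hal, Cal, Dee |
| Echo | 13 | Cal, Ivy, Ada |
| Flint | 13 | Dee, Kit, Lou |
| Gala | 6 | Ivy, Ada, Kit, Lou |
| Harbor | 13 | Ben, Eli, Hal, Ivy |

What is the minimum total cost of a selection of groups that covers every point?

21

Delta, Gala together cover every point (Delta ∪ Gala = {Ben, Eli, Gus, Hal, Cal, Dee, Ivy, Ada, Kit, Lou}); total cost 15 + 6 = 21.
The greedy pick Bravo, Gala, Delta costs 24; no covering selection beats 21.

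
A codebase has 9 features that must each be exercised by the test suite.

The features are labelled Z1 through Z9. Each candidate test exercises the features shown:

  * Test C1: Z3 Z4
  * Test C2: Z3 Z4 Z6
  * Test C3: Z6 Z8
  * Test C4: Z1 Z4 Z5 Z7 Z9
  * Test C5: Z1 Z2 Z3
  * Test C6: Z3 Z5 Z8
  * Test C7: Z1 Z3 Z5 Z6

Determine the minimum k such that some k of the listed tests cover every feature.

Take {C3, C4, C5}. Their union is {Z1, Z2, Z3, Z4, Z5, Z6, Z7, Z8, Z9}, which is all 9 features.
Only C5 contains Z2, so C5 is forced; the remaining 6 features need at least 2 more tests (each remaining test adds at most 4) — so at least 3 tests are needed, and 3 is optimal.

3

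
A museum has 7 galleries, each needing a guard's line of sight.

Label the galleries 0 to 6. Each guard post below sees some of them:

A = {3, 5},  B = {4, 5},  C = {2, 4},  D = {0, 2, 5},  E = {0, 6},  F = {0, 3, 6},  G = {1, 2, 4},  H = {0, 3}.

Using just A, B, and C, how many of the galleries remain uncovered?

Union of A, B, C = {2, 3, 4, 5}.
Not covered: 0, 1, 6 — 3 galleries.

3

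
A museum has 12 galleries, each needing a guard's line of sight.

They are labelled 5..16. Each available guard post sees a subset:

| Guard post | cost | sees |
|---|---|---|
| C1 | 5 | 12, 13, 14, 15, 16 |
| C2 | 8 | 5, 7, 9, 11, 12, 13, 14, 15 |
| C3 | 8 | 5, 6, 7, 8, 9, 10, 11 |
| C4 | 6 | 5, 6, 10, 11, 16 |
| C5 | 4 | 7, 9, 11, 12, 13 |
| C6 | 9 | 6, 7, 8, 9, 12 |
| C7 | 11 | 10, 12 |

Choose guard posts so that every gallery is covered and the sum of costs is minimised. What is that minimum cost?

13

C1, C3 together cover every gallery (C1 ∪ C3 = {5, 6, 7, 8, 9, 10, 11, 12, 13, 14, 15, 16}); total cost 5 + 8 = 13.
The greedy pick C5, C4, C1, C3 costs 23; no covering selection beats 13.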